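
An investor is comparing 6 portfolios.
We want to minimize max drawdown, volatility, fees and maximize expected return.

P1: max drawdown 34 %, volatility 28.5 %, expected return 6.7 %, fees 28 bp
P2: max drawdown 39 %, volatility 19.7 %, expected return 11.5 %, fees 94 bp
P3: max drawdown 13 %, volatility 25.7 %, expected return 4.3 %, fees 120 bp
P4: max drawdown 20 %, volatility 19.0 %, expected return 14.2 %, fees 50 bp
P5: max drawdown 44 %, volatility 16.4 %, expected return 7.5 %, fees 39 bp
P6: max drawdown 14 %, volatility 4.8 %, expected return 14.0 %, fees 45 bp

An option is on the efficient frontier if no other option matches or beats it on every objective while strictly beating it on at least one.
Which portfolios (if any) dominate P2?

P4, P6

P4: max drawdown 20≤39, volatility 19.0≤19.7, expected return 14.2≥11.5, fees 50≤94 — dominates P2.
P6: max drawdown 14≤39, volatility 4.8≤19.7, expected return 14.0≥11.5, fees 45≤94 — dominates P2.
Others (P1, P3, P5) are each worse than P2 on at least one objective.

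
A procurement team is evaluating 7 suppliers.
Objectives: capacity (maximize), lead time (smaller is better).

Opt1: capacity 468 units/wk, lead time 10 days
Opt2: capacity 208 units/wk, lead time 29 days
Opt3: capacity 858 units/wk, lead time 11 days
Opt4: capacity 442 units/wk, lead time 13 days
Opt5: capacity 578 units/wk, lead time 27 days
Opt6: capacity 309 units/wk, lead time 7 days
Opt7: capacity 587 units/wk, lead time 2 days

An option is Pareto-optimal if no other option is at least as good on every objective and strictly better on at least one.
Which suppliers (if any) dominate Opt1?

Opt7

Opt7: capacity 587≥468, lead time 2≤10 — dominates Opt1.
Others (Opt2, Opt3, Opt4, Opt5, Opt6) are each worse than Opt1 on at least one objective.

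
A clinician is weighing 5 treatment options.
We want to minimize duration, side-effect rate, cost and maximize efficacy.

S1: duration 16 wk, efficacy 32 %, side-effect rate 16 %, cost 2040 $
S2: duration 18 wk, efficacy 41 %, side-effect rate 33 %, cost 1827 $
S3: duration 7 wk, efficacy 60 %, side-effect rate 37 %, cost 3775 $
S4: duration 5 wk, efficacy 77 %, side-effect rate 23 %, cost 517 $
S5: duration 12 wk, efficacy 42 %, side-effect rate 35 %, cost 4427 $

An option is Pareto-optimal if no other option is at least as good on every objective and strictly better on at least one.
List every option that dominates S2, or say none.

S4: duration 5≤18, efficacy 77≥41, side-effect rate 23≤33, cost 517≤1827 — dominates S2.
Others (S1, S3, S5) are each worse than S2 on at least one objective.

S4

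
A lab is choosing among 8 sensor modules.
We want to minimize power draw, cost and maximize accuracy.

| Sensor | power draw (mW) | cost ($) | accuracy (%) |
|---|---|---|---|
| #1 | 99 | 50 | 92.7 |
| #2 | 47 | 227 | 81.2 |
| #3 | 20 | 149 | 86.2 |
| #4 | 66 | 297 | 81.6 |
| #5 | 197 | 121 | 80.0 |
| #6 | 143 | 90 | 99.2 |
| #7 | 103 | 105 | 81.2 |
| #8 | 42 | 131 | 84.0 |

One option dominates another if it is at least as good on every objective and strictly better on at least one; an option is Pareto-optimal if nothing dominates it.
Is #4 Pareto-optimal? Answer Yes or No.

No

#3 vs #4: power draw 20≤66, cost 149≤297, accuracy 86.2≥81.6 — #3 is at least as good on every objective and strictly better on at least one, so #3 dominates #4.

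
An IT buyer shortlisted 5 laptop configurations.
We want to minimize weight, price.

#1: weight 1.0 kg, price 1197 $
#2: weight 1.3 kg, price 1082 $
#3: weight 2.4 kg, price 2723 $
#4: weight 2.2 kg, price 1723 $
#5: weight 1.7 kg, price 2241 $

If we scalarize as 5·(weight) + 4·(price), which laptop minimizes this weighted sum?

#2

#1: 5·1.0 + 4·1197 = 4793.0
#2: 5·1.3 + 4·1082 = 4334.5
#3: 5·2.4 + 4·2723 = 10904.0
#4: 5·2.2 + 4·1723 = 6903.0
#5: 5·1.7 + 4·2241 = 8972.5
Lowest: #2 at 4334.5.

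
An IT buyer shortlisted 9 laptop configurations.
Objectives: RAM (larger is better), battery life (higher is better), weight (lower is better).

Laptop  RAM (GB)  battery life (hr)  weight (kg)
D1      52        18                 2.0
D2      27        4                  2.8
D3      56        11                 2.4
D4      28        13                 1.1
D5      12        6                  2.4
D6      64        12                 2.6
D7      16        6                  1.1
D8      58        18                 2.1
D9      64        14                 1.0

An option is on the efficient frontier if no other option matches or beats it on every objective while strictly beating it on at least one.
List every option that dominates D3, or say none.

D8, D9

D8: RAM 58≥56, battery life 18≥11, weight 2.1≤2.4 — dominates D3.
D9: RAM 64≥56, battery life 14≥11, weight 1.0≤2.4 — dominates D3.
Others (D1, D2, D4, D5, D6, D7) are each worse than D3 on at least one objective.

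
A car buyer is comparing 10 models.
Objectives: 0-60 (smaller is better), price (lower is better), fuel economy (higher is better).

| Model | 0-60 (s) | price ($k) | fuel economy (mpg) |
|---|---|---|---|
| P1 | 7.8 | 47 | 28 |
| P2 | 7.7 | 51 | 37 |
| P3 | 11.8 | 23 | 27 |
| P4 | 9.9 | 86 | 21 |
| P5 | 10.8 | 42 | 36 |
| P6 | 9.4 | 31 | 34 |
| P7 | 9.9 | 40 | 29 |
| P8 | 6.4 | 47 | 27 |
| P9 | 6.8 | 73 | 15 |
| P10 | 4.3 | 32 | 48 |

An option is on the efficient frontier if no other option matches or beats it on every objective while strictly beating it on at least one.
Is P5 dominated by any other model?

P10 vs P5: 0-60 4.3≤10.8, price 32≤42, fuel economy 48≥36 — P10 is at least as good on every objective and strictly better on at least one, so P10 dominates P5.

Yes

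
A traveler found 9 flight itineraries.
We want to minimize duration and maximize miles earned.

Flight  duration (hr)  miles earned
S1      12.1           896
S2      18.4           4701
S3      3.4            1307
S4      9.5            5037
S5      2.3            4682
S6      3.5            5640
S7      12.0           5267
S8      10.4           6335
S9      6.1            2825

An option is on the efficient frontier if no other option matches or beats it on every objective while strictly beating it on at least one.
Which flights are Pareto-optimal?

S5, S6, S8

S1: dominated by S3 (duration 3.4≤12.1, miles earned 1307≥896).
S2: dominated by S4 (duration 9.5≤18.4, miles earned 5037≥4701).
S3: dominated by S5 (duration 2.3≤3.4, miles earned 4682≥1307).
S4: dominated by S6 (duration 3.5≤9.5, miles earned 5640≥5037).
S5: not dominated (best duration).
S6: not dominated.
S7: dominated by S6 (duration 3.5≤12.0, miles earned 5640≥5267).
S8: not dominated (best miles earned).
S9: dominated by S5 (duration 2.3≤6.1, miles earned 4682≥2825).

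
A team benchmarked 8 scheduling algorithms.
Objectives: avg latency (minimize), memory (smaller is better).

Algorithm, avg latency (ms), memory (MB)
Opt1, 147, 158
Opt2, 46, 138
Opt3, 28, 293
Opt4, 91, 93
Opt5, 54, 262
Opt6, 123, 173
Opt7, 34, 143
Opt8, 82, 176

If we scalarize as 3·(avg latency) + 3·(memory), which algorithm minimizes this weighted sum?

Opt1: 3·147 + 3·158 = 915
Opt2: 3·46 + 3·138 = 552
Opt3: 3·28 + 3·293 = 963
Opt4: 3·91 + 3·93 = 552
Opt5: 3·54 + 3·262 = 948
Opt6: 3·123 + 3·173 = 888
Opt7: 3·34 + 3·143 = 531
Opt8: 3·82 + 3·176 = 774
Lowest: Opt7 at 531.

Opt7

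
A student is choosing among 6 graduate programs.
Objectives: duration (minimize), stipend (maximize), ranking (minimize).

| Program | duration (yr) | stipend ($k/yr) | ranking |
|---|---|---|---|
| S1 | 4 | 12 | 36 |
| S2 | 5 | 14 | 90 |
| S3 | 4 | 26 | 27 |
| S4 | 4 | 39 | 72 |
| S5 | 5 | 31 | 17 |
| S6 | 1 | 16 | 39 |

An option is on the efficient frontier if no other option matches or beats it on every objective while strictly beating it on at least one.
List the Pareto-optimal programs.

S1: dominated by S3 (duration 4≤4, stipend 26≥12, ranking 27≤36).
S2: dominated by S3 (duration 4≤5, stipend 26≥14, ranking 27≤90).
S3: not dominated.
S4: not dominated (best stipend).
S5: not dominated (best ranking).
S6: not dominated (best duration).

S3, S4, S5, S6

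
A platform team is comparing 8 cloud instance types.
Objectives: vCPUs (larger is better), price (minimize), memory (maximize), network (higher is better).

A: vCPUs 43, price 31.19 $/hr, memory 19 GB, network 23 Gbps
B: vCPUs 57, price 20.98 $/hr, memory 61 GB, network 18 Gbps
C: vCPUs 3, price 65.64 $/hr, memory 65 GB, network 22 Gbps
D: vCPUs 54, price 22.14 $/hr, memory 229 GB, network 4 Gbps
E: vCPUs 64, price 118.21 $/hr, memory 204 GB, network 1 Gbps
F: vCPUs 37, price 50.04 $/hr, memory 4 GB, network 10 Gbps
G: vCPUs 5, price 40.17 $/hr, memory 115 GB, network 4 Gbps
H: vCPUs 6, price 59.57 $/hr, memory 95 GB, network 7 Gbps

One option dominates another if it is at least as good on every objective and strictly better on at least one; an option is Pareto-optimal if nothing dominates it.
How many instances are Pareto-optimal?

6

A: not dominated (best network).
B: not dominated (best price).
C: not dominated.
D: not dominated (best memory).
E: not dominated (best vCPUs).
F: dominated by A (vCPUs 43≥37, price 31.19≤50.04, memory 19≥4, network 23≥10).
G: dominated by D (vCPUs 54≥5, price 22.14≤40.17, memory 229≥115, network 4≥4).
H: not dominated.
Pareto-optimal: A, B, C, D, E, H → 6.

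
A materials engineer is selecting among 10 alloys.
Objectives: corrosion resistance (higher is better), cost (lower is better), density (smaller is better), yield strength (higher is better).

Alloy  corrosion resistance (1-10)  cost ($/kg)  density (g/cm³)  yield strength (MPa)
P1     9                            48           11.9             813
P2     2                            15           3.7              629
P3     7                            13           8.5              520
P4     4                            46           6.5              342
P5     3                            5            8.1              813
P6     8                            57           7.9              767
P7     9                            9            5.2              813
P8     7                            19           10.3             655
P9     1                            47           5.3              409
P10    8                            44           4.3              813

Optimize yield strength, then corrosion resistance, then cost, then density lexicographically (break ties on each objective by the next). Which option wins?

First maximize yield strength: best is 813, kept {P1, P5, P7, P10}.
Then maximize corrosion resistance: best is 9, kept {P1, P7}.
Then minimize cost: best is 9, kept {P7}.

P7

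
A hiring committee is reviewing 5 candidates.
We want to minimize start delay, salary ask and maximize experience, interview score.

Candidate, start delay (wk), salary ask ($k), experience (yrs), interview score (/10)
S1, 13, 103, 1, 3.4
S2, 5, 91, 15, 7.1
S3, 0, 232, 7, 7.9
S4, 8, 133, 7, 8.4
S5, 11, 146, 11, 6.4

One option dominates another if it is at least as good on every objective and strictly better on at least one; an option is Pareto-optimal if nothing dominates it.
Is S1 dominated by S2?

S2 vs S1: start delay 5≤13, salary ask 91≤103, experience 15≥1, interview score 7.1≥3.4 — S2 is at least as good on every objective with at least one strict improvement.

Yes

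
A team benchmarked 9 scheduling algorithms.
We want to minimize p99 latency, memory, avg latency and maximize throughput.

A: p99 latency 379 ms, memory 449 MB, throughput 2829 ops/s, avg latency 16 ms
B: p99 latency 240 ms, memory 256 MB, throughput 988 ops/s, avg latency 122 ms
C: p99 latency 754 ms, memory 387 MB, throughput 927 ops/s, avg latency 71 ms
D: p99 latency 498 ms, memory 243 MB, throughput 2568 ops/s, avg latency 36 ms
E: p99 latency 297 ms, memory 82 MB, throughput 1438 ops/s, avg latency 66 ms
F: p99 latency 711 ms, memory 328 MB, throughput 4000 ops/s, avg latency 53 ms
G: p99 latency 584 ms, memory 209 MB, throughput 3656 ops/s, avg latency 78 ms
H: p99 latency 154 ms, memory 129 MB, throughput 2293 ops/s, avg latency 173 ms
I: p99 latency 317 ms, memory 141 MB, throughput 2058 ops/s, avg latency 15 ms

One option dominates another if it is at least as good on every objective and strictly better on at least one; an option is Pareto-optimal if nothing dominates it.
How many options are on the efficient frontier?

8

A: not dominated.
B: not dominated.
C: dominated by D (p99 latency 498≤754, memory 243≤387, throughput 2568≥927, avg latency 36≤71).
D: not dominated.
E: not dominated (best memory).
F: not dominated (best throughput).
G: not dominated.
H: not dominated (best p99 latency).
I: not dominated (best avg latency).
Pareto-optimal: A, B, D, E, F, G, H, I → 8.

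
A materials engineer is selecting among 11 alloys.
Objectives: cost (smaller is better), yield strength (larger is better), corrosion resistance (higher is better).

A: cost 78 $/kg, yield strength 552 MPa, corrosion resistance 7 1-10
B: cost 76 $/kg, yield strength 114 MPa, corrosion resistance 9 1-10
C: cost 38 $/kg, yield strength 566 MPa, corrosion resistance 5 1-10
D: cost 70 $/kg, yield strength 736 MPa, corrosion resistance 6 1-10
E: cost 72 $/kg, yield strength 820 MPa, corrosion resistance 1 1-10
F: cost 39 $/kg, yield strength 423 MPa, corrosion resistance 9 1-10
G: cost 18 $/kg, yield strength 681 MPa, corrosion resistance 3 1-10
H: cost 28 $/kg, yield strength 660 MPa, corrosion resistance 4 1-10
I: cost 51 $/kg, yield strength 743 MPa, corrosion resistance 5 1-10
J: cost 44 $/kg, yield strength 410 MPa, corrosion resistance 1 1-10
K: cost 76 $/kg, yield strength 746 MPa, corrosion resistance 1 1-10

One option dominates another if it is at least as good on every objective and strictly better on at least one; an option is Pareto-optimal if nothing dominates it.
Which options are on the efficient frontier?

A: not dominated.
B: dominated by F (cost 39≤76, yield strength 423≥114, corrosion resistance 9≥9).
C: not dominated.
D: not dominated.
E: not dominated (best yield strength).
F: not dominated.
G: not dominated (best cost).
H: not dominated.
I: not dominated.
J: dominated by C (cost 38≤44, yield strength 566≥410, corrosion resistance 5≥1).
K: dominated by E (cost 72≤76, yield strength 820≥746, corrosion resistance 1≥1).

A, C, D, E, F, G, H, I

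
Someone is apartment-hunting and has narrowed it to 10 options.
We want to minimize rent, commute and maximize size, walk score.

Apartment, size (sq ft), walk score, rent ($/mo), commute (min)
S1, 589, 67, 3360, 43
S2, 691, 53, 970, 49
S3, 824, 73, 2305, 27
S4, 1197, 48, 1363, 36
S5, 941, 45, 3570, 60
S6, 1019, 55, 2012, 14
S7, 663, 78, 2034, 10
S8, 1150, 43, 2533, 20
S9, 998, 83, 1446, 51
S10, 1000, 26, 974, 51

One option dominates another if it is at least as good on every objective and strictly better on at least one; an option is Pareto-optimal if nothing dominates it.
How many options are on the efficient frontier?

S1: dominated by S3 (size 824≥589, walk score 73≥67, rent 2305≤3360, commute 27≤43).
S2: not dominated (best rent).
S3: not dominated.
S4: not dominated (best size).
S5: dominated by S4 (size 1197≥941, walk score 48≥45, rent 1363≤3570, commute 36≤60).
S6: not dominated.
S7: not dominated (best commute).
S8: not dominated.
S9: not dominated (best walk score).
S10: not dominated.
Pareto-optimal: S2, S3, S4, S6, S7, S8, S9, S10 → 8.

8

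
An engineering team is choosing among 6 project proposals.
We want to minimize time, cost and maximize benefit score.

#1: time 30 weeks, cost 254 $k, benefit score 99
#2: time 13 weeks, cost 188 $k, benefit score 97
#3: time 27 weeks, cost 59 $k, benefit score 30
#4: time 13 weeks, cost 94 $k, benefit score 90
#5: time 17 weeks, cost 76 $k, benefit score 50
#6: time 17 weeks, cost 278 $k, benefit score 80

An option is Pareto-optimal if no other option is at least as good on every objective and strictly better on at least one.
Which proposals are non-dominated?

#1, #2, #3, #4, #5

#1: not dominated (best benefit score).
#2: not dominated.
#3: not dominated (best cost).
#4: not dominated.
#5: not dominated.
#6: dominated by #2 (time 13≤17, cost 188≤278, benefit score 97≥80).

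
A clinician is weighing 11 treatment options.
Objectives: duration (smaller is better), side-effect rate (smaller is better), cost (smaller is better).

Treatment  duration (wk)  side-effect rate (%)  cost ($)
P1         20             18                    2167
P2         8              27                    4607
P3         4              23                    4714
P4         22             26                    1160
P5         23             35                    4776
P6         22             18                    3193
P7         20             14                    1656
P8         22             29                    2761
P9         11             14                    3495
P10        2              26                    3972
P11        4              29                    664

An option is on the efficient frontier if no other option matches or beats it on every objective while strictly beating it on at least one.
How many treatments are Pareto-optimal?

6

P1: dominated by P7 (duration 20≤20, side-effect rate 14≤18, cost 1656≤2167).
P2: dominated by P10 (duration 2≤8, side-effect rate 26≤27, cost 3972≤4607).
P3: not dominated.
P4: not dominated.
P5: dominated by P1 (duration 20≤23, side-effect rate 18≤35, cost 2167≤4776).
P6: dominated by P1 (duration 20≤22, side-effect rate 18≤18, cost 2167≤3193).
P7: not dominated.
P8: dominated by P1 (duration 20≤22, side-effect rate 18≤29, cost 2167≤2761).
P9: not dominated.
P10: not dominated (best duration).
P11: not dominated (best cost).
Pareto-optimal: P3, P4, P7, P9, P10, P11 → 6.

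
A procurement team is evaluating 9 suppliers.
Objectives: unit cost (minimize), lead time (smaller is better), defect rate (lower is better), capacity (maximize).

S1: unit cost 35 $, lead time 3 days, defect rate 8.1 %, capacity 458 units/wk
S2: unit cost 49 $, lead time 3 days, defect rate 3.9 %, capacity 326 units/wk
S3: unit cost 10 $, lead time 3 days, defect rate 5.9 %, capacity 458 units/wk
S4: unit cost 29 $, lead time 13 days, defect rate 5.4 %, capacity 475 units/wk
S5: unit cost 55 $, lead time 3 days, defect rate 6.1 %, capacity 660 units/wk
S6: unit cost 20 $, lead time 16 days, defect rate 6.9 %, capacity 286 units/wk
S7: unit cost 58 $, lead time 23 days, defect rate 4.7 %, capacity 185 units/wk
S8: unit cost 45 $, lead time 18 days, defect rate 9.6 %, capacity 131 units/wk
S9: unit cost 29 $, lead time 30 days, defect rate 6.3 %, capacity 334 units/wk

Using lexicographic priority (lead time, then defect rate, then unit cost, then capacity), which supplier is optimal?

First minimize lead time: best is 3, kept {S1, S2, S3, S5}.
Then minimize defect rate: best is 3.9, kept {S2}.

S2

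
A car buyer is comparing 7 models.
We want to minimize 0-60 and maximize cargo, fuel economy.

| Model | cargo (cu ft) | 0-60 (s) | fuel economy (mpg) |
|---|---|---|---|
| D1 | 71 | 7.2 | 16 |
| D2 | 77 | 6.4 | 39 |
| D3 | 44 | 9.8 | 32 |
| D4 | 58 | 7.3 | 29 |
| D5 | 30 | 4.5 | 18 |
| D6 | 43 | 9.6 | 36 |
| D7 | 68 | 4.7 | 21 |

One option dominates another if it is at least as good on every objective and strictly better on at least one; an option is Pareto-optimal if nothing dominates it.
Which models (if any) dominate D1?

D2: cargo 77≥71, 0-60 6.4≤7.2, fuel economy 39≥16 — dominates D1.
Others (D3, D4, D5, D6, D7) are each worse than D1 on at least one objective.

D2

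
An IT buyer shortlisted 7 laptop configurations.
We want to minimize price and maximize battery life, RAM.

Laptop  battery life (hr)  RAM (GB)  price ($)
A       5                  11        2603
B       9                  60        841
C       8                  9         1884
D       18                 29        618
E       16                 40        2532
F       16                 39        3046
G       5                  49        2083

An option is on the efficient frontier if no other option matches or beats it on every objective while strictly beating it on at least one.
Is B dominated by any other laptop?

A: worse on battery life (5 vs 9).
C: worse on battery life (8 vs 9).
D: worse on RAM (29 vs 60).
E: worse on RAM (40 vs 60).
F: worse on RAM (39 vs 60).
G: worse on battery life (5 vs 9).
No option is at least as good as B on every objective and strictly better on one.

No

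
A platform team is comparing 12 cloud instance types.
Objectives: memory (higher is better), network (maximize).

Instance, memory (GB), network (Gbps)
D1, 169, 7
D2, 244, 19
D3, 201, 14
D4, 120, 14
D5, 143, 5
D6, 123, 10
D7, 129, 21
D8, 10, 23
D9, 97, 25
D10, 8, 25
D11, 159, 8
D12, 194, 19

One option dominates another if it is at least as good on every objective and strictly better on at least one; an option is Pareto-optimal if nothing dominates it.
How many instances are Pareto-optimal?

D1: dominated by D2 (memory 244≥169, network 19≥7).
D2: not dominated (best memory).
D3: dominated by D2 (memory 244≥201, network 19≥14).
D4: dominated by D2 (memory 244≥120, network 19≥14).
D5: dominated by D1 (memory 169≥143, network 7≥5).
D6: dominated by D2 (memory 244≥123, network 19≥10).
D7: not dominated.
D8: dominated by D9 (memory 97≥10, network 25≥23).
D9: not dominated.
D10: dominated by D9 (memory 97≥8, network 25≥25).
D11: dominated by D2 (memory 244≥159, network 19≥8).
D12: dominated by D2 (memory 244≥194, network 19≥19).
Pareto-optimal: D2, D7, D9 → 3.

3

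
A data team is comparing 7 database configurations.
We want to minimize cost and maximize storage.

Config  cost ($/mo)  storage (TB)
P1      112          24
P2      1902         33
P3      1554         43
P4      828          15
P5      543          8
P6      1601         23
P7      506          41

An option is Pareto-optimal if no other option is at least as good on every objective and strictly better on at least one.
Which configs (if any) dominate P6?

P1: cost 112≤1601, storage 24≥23 — dominates P6.
P3: cost 1554≤1601, storage 43≥23 — dominates P6.
P7: cost 506≤1601, storage 41≥23 — dominates P6.
Others (P2, P4, P5) are each worse than P6 on at least one objective.

P1, P3, P7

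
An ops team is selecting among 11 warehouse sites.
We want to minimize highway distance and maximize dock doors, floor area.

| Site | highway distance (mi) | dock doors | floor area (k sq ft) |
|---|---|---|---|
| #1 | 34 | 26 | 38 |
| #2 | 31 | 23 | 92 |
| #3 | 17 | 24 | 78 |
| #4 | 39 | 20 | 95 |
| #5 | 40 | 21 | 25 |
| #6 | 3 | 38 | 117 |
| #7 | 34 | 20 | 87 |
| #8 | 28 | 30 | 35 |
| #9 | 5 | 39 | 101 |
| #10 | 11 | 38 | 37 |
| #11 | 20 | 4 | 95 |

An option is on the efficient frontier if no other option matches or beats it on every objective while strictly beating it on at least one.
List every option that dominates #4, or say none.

#6: highway distance 3≤39, dock doors 38≥20, floor area 117≥95 — dominates #4.
#9: highway distance 5≤39, dock doors 39≥20, floor area 101≥95 — dominates #4.
Others (#1, #2, #3, #5, #7, #8, #10, #11) are each worse than #4 on at least one objective.

#6, #9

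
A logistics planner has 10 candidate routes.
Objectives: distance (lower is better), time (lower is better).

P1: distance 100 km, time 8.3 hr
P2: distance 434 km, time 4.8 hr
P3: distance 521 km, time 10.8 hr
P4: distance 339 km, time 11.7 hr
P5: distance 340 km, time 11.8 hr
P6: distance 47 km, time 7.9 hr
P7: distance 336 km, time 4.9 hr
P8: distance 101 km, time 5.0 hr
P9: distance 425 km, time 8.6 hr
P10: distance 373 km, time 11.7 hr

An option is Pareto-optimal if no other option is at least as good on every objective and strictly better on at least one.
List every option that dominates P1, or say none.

P6

P6: distance 47≤100, time 7.9≤8.3 — dominates P1.
Others (P2, P3, P4, P5, P7, P8, P9, P10) are each worse than P1 on at least one objective.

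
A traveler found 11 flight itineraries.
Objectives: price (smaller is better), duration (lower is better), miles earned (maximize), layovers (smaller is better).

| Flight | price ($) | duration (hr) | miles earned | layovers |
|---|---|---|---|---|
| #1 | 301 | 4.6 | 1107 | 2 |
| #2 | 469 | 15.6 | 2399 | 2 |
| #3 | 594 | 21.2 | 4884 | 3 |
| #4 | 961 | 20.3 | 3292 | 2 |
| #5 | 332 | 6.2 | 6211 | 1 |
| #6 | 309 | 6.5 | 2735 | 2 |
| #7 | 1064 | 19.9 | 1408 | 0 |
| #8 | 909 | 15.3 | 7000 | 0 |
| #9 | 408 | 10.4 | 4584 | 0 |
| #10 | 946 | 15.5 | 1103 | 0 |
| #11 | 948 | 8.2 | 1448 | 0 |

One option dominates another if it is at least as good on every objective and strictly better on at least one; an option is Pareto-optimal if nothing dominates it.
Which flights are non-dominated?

#1, #5, #6, #8, #9, #11

#1: not dominated (best price).
#2: dominated by #5 (price 332≤469, duration 6.2≤15.6, miles earned 6211≥2399, layovers 1≤2).
#3: dominated by #5 (price 332≤594, duration 6.2≤21.2, miles earned 6211≥4884, layovers 1≤3).
#4: dominated by #5 (price 332≤961, duration 6.2≤20.3, miles earned 6211≥3292, layovers 1≤2).
#5: not dominated.
#6: not dominated.
#7: dominated by #8 (price 909≤1064, duration 15.3≤19.9, miles earned 7000≥1408, layovers 0≤0).
#8: not dominated (best miles earned).
#9: not dominated.
#10: dominated by #8 (price 909≤946, duration 15.3≤15.5, miles earned 7000≥1103, layovers 0≤0).
#11: not dominated.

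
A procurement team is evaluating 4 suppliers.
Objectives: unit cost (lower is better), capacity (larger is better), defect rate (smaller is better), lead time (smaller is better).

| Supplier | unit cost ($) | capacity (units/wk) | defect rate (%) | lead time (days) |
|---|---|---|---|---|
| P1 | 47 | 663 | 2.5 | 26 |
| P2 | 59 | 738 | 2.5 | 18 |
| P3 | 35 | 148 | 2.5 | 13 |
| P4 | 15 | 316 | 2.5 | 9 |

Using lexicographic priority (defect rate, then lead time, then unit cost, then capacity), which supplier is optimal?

P4

First minimize defect rate: best is 2.5, kept {P1, P2, P3, P4}.
Then minimize lead time: best is 9, kept {P4}.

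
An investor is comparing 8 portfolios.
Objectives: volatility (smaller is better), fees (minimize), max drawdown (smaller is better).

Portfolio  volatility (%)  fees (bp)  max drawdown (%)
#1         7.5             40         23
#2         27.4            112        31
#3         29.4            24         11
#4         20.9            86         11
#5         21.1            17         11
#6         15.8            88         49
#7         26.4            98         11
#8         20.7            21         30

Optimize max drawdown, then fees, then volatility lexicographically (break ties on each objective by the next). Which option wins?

#5

First minimize max drawdown: best is 11, kept {#3, #4, #5, #7}.
Then minimize fees: best is 17, kept {#5}.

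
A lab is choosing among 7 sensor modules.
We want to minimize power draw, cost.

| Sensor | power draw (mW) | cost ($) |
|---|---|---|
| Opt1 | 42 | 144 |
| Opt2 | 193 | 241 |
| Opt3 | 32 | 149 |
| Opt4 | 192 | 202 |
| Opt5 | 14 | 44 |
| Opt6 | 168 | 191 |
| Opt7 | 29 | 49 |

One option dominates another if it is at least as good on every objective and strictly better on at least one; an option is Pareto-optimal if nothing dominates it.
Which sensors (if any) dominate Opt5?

Opt1: worse on power draw (42 vs 14).
Opt2: worse on power draw (193 vs 14).
Opt3: worse on power draw (32 vs 14).
Opt4: worse on power draw (192 vs 14).
Opt6: worse on power draw (168 vs 14).
Opt7: worse on power draw (29 vs 14).
No option dominates Opt5.

none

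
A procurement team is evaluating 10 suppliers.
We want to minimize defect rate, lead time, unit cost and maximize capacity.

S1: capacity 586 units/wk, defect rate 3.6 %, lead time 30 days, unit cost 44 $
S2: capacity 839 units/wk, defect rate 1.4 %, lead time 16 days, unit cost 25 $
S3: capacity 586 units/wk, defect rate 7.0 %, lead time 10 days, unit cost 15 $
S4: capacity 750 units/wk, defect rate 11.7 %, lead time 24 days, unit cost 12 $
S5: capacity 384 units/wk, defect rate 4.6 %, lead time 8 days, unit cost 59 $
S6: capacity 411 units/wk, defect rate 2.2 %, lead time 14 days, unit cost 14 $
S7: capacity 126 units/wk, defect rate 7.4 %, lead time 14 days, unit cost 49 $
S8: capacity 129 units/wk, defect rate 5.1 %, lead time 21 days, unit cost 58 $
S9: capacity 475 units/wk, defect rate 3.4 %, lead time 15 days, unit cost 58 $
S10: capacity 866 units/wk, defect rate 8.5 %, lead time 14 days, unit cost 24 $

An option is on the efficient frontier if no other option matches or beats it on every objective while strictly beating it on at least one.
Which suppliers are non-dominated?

S2, S3, S4, S5, S6, S9, S10

S1: dominated by S2 (capacity 839≥586, defect rate 1.4≤3.6, lead time 16≤30, unit cost 25≤44).
S2: not dominated (best defect rate).
S3: not dominated.
S4: not dominated (best unit cost).
S5: not dominated (best lead time).
S6: not dominated.
S7: dominated by S3 (capacity 586≥126, defect rate 7.0≤7.4, lead time 10≤14, unit cost 15≤49).
S8: dominated by S2 (capacity 839≥129, defect rate 1.4≤5.1, lead time 16≤21, unit cost 25≤58).
S9: not dominated.
S10: not dominated (best capacity).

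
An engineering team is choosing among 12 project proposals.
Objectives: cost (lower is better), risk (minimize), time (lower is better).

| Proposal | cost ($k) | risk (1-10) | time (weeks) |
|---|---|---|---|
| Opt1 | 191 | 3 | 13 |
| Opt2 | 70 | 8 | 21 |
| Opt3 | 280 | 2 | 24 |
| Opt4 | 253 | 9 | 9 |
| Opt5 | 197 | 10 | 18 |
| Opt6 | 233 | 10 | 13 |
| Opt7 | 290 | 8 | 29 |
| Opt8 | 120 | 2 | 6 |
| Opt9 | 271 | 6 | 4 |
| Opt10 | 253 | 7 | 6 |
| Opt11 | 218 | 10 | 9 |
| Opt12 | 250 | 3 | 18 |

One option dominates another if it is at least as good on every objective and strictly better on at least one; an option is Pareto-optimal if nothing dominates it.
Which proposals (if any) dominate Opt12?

Opt1, Opt8

Opt1: cost 191≤250, risk 3≤3, time 13≤18 — dominates Opt12.
Opt8: cost 120≤250, risk 2≤3, time 6≤18 — dominates Opt12.
Others (Opt2, Opt3, Opt4, Opt5, Opt6, Opt7, Opt9, Opt10, Opt11) are each worse than Opt12 on at least one objective.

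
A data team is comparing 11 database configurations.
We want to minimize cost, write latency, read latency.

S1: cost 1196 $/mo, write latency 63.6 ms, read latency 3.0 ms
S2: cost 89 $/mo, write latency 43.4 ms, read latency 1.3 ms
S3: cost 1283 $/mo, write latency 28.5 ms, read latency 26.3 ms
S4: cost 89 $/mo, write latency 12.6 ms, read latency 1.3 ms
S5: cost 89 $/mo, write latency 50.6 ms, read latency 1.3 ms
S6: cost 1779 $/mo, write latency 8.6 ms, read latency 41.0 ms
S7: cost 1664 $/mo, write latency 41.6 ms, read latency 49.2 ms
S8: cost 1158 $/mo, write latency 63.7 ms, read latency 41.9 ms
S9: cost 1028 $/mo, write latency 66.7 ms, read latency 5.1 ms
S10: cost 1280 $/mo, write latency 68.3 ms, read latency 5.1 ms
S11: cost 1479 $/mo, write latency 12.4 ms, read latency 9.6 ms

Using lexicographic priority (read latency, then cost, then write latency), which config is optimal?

First minimize read latency: best is 1.3, kept {S2, S4, S5}.
Then minimize cost: best is 89, kept {S2, S4, S5}.
Then minimize write latency: best is 12.6, kept {S4}.

S4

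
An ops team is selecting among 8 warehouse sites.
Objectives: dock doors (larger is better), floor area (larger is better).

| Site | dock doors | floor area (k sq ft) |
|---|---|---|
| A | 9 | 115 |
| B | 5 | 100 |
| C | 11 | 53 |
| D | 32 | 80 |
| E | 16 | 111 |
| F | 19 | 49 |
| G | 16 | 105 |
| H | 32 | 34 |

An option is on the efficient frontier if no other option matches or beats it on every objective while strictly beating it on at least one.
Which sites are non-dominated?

A, D, E

A: not dominated (best floor area).
B: dominated by A (dock doors 9≥5, floor area 115≥100).
C: dominated by D (dock doors 32≥11, floor area 80≥53).
D: not dominated.
E: not dominated.
F: dominated by D (dock doors 32≥19, floor area 80≥49).
G: dominated by E (dock doors 16≥16, floor area 111≥105).
H: dominated by D (dock doors 32≥32, floor area 80≥34).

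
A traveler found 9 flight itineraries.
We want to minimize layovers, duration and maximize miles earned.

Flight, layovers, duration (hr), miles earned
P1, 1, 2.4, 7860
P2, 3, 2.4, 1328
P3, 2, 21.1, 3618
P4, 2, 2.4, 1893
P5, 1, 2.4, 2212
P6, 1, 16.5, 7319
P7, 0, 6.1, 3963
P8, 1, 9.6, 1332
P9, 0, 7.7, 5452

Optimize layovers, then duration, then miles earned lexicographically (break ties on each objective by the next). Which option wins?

P7

First minimize layovers: best is 0, kept {P7, P9}.
Then minimize duration: best is 6.1, kept {P7}.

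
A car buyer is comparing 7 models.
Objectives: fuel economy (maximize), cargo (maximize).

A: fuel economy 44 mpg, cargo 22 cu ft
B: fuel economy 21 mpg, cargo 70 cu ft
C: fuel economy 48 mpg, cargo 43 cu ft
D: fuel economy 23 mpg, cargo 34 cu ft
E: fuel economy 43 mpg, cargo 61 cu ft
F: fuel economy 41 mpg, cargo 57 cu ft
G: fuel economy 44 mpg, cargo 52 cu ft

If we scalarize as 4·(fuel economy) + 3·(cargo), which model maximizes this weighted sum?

A: 4·44 + 3·22 = 242
B: 4·21 + 3·70 = 294
C: 4·48 + 3·43 = 321
D: 4·23 + 3·34 = 194
E: 4·43 + 3·61 = 355
F: 4·41 + 3·57 = 335
G: 4·44 + 3·52 = 332
Highest: E at 355.

E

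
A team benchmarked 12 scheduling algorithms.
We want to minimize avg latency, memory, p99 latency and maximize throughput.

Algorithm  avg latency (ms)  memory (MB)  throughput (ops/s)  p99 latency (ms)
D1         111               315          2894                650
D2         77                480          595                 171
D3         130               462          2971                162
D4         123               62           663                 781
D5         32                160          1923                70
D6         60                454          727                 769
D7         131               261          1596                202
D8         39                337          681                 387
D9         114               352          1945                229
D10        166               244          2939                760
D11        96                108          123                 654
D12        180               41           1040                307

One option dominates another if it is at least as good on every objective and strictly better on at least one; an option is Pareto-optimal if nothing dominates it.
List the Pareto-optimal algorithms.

D1: not dominated.
D2: dominated by D5 (avg latency 32≤77, memory 160≤480, throughput 1923≥595, p99 latency 70≤171).
D3: not dominated (best throughput).
D4: not dominated.
D5: not dominated (best avg latency).
D6: dominated by D5 (avg latency 32≤60, memory 160≤454, throughput 1923≥727, p99 latency 70≤769).
D7: dominated by D5 (avg latency 32≤131, memory 160≤261, throughput 1923≥1596, p99 latency 70≤202).
D8: dominated by D5 (avg latency 32≤39, memory 160≤337, throughput 1923≥681, p99 latency 70≤387).
D9: not dominated.
D10: not dominated.
D11: not dominated.
D12: not dominated (best memory).

D1, D3, D4, D5, D9, D10, D11, D12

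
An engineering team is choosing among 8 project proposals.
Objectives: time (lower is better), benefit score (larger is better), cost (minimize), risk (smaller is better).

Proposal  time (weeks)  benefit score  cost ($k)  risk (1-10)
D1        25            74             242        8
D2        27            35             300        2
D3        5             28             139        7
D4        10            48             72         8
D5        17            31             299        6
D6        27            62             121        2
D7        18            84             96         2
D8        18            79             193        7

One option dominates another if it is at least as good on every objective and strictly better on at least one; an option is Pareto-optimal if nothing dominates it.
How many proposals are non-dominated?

4

D1: dominated by D7 (time 18≤25, benefit score 84≥74, cost 96≤242, risk 2≤8).
D2: dominated by D6 (time 27≤27, benefit score 62≥35, cost 121≤300, risk 2≤2).
D3: not dominated (best time).
D4: not dominated (best cost).
D5: not dominated.
D6: dominated by D7 (time 18≤27, benefit score 84≥62, cost 96≤121, risk 2≤2).
D7: not dominated (best benefit score).
D8: dominated by D7 (time 18≤18, benefit score 84≥79, cost 96≤193, risk 2≤7).
Pareto-optimal: D3, D4, D5, D7 → 4.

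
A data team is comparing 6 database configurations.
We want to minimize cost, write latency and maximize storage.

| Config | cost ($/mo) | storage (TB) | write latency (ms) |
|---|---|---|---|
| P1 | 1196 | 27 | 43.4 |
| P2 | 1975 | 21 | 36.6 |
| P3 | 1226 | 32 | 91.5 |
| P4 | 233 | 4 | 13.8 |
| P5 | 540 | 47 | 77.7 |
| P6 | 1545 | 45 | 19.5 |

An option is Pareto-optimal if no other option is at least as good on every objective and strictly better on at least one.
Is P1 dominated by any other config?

P2: worse on cost (1975 vs 1196).
P3: worse on cost (1226 vs 1196).
P4: worse on storage (4 vs 27).
P5: worse on write latency (77.7 vs 43.4).
P6: worse on cost (1545 vs 1196).
No option is at least as good as P1 on every objective and strictly better on one.

No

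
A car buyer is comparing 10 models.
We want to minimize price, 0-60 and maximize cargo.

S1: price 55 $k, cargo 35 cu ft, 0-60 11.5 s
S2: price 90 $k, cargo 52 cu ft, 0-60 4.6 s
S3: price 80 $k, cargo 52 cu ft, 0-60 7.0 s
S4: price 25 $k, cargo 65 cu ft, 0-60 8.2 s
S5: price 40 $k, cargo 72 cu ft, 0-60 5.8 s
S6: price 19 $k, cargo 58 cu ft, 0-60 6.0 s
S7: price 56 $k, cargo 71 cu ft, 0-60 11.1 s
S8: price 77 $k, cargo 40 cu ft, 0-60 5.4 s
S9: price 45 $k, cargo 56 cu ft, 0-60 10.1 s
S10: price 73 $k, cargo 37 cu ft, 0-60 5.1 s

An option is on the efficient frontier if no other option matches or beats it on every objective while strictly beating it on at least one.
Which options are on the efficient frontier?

S2, S4, S5, S6, S8, S10

S1: dominated by S4 (price 25≤55, cargo 65≥35, 0-60 8.2≤11.5).
S2: not dominated (best 0-60).
S3: dominated by S5 (price 40≤80, cargo 72≥52, 0-60 5.8≤7.0).
S4: not dominated.
S5: not dominated (best cargo).
S6: not dominated (best price).
S7: dominated by S5 (price 40≤56, cargo 72≥71, 0-60 5.8≤11.1).
S8: not dominated.
S9: dominated by S4 (price 25≤45, cargo 65≥56, 0-60 8.2≤10.1).
S10: not dominated.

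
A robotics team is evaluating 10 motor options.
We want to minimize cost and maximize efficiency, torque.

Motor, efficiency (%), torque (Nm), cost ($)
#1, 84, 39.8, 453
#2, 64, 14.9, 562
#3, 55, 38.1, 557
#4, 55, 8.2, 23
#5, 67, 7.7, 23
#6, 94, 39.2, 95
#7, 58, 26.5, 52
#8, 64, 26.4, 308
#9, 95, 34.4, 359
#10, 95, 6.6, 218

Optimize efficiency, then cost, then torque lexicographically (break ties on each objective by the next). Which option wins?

#10

First maximize efficiency: best is 95, kept {#9, #10}.
Then minimize cost: best is 218, kept {#10}.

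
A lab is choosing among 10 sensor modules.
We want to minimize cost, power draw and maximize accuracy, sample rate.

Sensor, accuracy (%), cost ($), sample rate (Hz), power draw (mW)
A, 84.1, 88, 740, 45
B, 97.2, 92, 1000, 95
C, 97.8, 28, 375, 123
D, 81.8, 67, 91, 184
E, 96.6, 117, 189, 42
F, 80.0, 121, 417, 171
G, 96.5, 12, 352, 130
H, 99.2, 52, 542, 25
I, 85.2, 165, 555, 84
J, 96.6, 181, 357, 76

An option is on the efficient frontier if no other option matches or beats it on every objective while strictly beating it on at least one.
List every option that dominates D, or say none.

C: accuracy 97.8≥81.8, cost 28≤67, sample rate 375≥91, power draw 123≤184 — dominates D.
G: accuracy 96.5≥81.8, cost 12≤67, sample rate 352≥91, power draw 130≤184 — dominates D.
H: accuracy 99.2≥81.8, cost 52≤67, sample rate 542≥91, power draw 25≤184 — dominates D.
Others (A, B, E, F, I, J) are each worse than D on at least one objective.

C, G, H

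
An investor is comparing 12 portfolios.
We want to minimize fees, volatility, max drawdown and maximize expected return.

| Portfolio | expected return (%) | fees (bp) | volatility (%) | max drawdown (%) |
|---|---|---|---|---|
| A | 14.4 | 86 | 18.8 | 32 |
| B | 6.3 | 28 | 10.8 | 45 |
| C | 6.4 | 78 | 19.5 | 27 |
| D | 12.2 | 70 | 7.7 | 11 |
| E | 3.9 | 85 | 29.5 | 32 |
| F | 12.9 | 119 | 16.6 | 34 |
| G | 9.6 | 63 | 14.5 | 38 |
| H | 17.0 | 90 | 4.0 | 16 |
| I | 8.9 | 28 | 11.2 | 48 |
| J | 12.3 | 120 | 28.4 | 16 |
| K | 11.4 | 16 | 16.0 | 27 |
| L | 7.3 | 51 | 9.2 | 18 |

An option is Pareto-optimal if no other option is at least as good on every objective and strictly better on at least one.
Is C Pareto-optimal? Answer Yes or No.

D vs C: expected return 12.2≥6.4, fees 70≤78, volatility 7.7≤19.5, max drawdown 11≤27 — D is at least as good on every objective and strictly better on at least one, so D dominates C.

No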